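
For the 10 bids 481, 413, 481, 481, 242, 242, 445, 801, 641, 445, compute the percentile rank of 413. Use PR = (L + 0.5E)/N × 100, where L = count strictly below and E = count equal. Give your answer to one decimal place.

25.0

N = 10.
Strictly below 413: 2. Equal to 413: 1.
PR = (2 + 0.5·1)/10 × 100 = 25.0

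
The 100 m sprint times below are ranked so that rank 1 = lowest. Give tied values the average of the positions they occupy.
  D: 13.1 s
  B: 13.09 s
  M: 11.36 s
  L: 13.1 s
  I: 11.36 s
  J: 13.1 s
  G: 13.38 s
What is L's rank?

5

Sorted (ascending): 11.36, 11.36, 13.09, 13.1, 13.1, 13.1, 13.38
The 2 values of 11.36 occupy positions 1–2 → average rank (1+2)/2 = 1.5.
The 3 values of 13.1 occupy positions 4–6 → average rank 5.
L has value 13.1 s → rank 5.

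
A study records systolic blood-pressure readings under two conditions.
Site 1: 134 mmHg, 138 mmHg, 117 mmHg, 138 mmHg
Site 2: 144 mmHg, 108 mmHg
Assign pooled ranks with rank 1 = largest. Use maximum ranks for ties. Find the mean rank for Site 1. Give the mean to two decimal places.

3.75

Sorted (descending): 144, 138, 138, 134, 117, 108
The 2 values of 138 occupy positions 2–3 → each gets rank 3.
Site 1 values → pooled ranks: 134→4, 138→3, 117→5, 138→3
Mean rank = (4 + 3 + 5 + 3) / 4 = 3.75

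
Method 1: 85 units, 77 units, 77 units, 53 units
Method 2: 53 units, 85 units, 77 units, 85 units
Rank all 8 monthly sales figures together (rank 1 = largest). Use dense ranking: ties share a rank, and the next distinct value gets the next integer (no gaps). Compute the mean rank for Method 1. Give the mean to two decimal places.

2.00

Sorted (descending): 85, 85, 85, 77, 77, 77, 53, 53
The 3 values of 85 share dense rank 1.
The 3 values of 77 share dense rank 2.
The 2 values of 53 share dense rank 3.
Method 1 values → pooled ranks: 85→1, 77→2, 77→2, 53→3
Mean rank = (1 + 2 + 2 + 3) / 4 = 2.00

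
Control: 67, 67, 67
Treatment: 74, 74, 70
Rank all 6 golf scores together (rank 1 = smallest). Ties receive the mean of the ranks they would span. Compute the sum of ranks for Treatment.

15

Sorted (ascending): 67, 67, 67, 70, 74, 74
The 3 values of 67 occupy positions 1–3 → average rank 2.
The 2 values of 74 occupy positions 5–6 → average rank (5+6)/2 = 5.5.
Treatment values → pooled ranks: 74→5.5, 74→5.5, 70→4
Rank sum = 5.5 + 5.5 + 4 = 15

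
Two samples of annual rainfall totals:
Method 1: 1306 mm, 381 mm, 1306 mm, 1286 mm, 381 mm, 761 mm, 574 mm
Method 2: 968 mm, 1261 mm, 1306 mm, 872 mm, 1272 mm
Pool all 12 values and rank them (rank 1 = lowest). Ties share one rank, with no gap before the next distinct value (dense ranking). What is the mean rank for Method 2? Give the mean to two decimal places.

Sorted (ascending): 381, 381, 574, 761, 872, 968, 1261, 1272, 1286, 1306, 1306, 1306
The 2 values of 381 share dense rank 1.
The 3 values of 1306 share dense rank 9.
Remaining distinct values take the next consecutive integers.
Method 2 values → pooled ranks: 968→5, 1261→6, 1306→9, 872→4, 1272→7
Mean rank = (5 + 6 + 9 + 4 + 7) / 5 = 6.20

6.20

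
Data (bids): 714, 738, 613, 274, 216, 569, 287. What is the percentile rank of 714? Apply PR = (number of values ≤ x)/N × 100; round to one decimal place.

85.7

N = 7.
Strictly below 714: 5. Equal to 714: 1.
PR = 6/7 × 100 = 85.7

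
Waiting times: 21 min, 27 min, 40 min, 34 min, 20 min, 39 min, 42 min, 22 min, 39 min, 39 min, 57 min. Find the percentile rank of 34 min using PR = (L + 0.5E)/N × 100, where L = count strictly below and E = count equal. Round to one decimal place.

40.9

N = 11.
Strictly below 34: 4. Equal to 34: 1.
PR = (4 + 0.5·1)/11 × 100 = 40.9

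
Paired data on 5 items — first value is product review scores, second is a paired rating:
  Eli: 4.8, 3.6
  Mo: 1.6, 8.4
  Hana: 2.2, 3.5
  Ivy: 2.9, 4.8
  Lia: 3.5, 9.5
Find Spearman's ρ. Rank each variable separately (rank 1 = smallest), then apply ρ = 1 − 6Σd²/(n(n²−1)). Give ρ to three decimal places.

0.000

Ranks of variable 1: 5, 1, 2, 3, 4
Ranks of variable 2: 2, 4, 1, 3, 5
d = r₁ − r₂: 3, -3, 1, 0, -1
d²: 9, 9, 1, 0, 1; Σd² = 20
ρ = 1 − 6·20/(5·24) = 1 − 120/120 = 0.000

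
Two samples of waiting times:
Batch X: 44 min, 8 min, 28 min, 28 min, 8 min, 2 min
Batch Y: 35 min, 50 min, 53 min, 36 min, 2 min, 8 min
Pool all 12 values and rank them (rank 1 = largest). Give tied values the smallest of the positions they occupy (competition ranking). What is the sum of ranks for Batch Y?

Sorted (descending): 53, 50, 44, 36, 35, 28, 28, 8, 8, 8, 2, 2
The 2 values of 28 occupy positions 6–7 → each gets rank 6.
The 3 values of 8 occupy positions 8–10 → each gets rank 8.
The 2 values of 2 occupy positions 11–12 → each gets rank 11.
Batch Y values → pooled ranks: 35→5, 50→2, 53→1, 36→4, 2→11, 8→8
Rank sum = 5 + 2 + 1 + 4 + 11 + 8 = 31

31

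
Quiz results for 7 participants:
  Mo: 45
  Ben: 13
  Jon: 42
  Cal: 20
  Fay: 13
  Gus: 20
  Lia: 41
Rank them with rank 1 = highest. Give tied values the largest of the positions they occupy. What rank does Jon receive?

2

Sorted (descending): 45, 42, 41, 20, 20, 13, 13
The 2 values of 20 occupy positions 4–5 → each gets rank 5.
The 2 values of 13 occupy positions 6–7 → each gets rank 7.
Jon has value 42 → rank 2.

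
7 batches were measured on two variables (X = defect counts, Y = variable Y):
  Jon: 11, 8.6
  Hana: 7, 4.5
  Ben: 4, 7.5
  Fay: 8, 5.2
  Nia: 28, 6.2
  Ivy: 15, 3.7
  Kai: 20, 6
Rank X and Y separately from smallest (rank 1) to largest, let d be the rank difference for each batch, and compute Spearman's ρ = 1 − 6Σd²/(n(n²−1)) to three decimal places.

Ranks of variable 1: 4, 2, 1, 3, 7, 5, 6
Ranks of variable 2: 7, 2, 6, 3, 5, 1, 4
d = r₁ − r₂: -3, 0, -5, 0, 2, 4, 2
d²: 9, 0, 25, 0, 4, 16, 4; Σd² = 58
ρ = 1 − 6·58/(7·48) = 1 − 348/336 = -0.036

-0.036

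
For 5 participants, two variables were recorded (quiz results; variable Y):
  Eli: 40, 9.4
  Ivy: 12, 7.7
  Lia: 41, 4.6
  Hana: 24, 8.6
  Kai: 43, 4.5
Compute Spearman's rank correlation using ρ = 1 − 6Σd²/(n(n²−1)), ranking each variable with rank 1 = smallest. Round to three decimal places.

-0.600

Ranks of variable 1: 3, 1, 4, 2, 5
Ranks of variable 2: 5, 3, 2, 4, 1
d = r₁ − r₂: -2, -2, 2, -2, 4
d²: 4, 4, 4, 4, 16; Σd² = 32
ρ = 1 − 6·32/(5·24) = 1 − 192/120 = -0.600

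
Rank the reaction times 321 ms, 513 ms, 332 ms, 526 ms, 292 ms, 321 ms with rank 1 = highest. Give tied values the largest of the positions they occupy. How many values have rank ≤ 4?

Sorted (descending): 526, 513, 332, 321, 321, 292
The 2 values of 321 occupy positions 4–5 → each gets rank 5.
Ranks ≤ 4: {1, 2, 3} → 3 values.

3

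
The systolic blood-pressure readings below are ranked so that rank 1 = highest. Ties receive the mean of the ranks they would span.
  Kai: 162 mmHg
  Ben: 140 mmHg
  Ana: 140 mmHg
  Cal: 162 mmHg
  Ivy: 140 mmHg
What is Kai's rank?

Sorted (descending): 162, 162, 140, 140, 140
The 2 values of 162 occupy positions 1–2 → average rank (1+2)/2 = 1.5.
The 3 values of 140 occupy positions 3–5 → average rank 4.
Kai has value 162 mmHg → rank 1.5.

1.5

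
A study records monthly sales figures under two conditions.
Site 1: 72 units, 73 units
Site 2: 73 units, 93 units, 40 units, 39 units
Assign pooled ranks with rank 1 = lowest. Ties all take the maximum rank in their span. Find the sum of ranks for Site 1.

8

Sorted (ascending): 39, 40, 72, 73, 73, 93
The 2 values of 73 occupy positions 4–5 → each gets rank 5.
Site 1 values → pooled ranks: 72→3, 73→5
Rank sum = 3 + 5 = 8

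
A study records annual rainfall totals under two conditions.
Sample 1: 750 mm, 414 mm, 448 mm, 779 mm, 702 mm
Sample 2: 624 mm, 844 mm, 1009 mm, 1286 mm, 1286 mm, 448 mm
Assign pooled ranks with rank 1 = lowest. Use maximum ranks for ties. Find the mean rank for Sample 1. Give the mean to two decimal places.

Sorted (ascending): 414, 448, 448, 624, 702, 750, 779, 844, 1009, 1286, 1286
The 2 values of 448 occupy positions 2–3 → each gets rank 3.
The 2 values of 1286 occupy positions 10–11 → each gets rank 11.
Sample 1 values → pooled ranks: 750→6, 414→1, 448→3, 779→7, 702→5
Mean rank = (6 + 1 + 3 + 7 + 5) / 5 = 4.40

4.40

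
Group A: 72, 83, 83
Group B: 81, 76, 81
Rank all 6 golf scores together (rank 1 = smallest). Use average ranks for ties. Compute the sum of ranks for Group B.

9

Sorted (ascending): 72, 76, 81, 81, 83, 83
The 2 values of 81 occupy positions 3–4 → average rank (3+4)/2 = 3.5.
The 2 values of 83 occupy positions 5–6 → average rank (5+6)/2 = 5.5.
Group B values → pooled ranks: 81→3.5, 76→2, 81→3.5
Rank sum = 3.5 + 2 + 3.5 = 9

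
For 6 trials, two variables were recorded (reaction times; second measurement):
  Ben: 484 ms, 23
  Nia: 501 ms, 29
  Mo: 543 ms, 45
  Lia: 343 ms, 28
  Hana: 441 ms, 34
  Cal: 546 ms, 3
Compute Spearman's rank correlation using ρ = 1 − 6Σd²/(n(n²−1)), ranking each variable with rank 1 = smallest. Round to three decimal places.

-0.143

Ranks of variable 1: 3, 4, 5, 1, 2, 6
Ranks of variable 2: 2, 4, 6, 3, 5, 1
d = r₁ − r₂: 1, 0, -1, -2, -3, 5
d²: 1, 0, 1, 4, 9, 25; Σd² = 40
ρ = 1 − 6·40/(6·35) = 1 − 240/210 = -0.143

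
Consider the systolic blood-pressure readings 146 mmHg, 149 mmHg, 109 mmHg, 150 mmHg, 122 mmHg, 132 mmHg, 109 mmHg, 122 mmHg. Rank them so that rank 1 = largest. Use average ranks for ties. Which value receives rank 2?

Sorted (descending): 150, 149, 146, 132, 122, 122, 109, 109
The 2 values of 122 occupy positions 5–6 → average rank (5+6)/2 = 5.5.
The 2 values of 109 occupy positions 7–8 → average rank (7+8)/2 = 7.5.
Rank 2 → value 149.

149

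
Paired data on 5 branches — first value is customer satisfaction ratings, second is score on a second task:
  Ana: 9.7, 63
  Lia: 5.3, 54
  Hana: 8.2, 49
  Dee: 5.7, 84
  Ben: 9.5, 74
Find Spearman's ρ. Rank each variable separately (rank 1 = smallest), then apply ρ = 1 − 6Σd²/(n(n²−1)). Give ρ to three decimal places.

0.100

Ranks of variable 1: 5, 1, 3, 2, 4
Ranks of variable 2: 3, 2, 1, 5, 4
d = r₁ − r₂: 2, -1, 2, -3, 0
d²: 4, 1, 4, 9, 0; Σd² = 18
ρ = 1 − 6·18/(5·24) = 1 − 108/120 = 0.100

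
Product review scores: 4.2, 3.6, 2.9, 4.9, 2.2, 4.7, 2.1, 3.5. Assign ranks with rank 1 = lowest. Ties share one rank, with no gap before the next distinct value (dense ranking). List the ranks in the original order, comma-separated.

6, 5, 3, 8, 2, 7, 1, 4

Sorted (ascending): 2.1, 2.2, 2.9, 3.5, 3.6, 4.2, 4.7, 4.9
No ties — each value takes its position as its rank.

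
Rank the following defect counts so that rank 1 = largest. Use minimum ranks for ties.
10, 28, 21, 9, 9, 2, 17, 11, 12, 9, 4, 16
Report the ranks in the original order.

Sorted (descending): 28, 21, 17, 16, 12, 11, 10, 9, 9, 9, 4, 2
The 3 values of 9 occupy positions 8–10 → each gets rank 8.

7, 1, 2, 8, 8, 12, 3, 6, 5, 8, 11, 4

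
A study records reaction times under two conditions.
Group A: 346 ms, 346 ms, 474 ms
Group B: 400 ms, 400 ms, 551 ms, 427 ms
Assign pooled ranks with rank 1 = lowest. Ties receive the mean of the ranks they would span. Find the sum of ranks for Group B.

Sorted (ascending): 346, 346, 400, 400, 427, 474, 551
The 2 values of 346 occupy positions 1–2 → average rank (1+2)/2 = 1.5.
The 2 values of 400 occupy positions 3–4 → average rank (3+4)/2 = 3.5.
Group B values → pooled ranks: 400→3.5, 400→3.5, 551→7, 427→5
Rank sum = 3.5 + 3.5 + 7 + 5 = 19

19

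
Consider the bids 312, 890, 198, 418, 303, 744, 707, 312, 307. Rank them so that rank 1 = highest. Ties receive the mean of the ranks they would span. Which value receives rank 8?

303

Sorted (descending): 890, 744, 707, 418, 312, 312, 307, 303, 198
The 2 values of 312 occupy positions 5–6 → average rank (5+6)/2 = 5.5.
Rank 8 → value 303.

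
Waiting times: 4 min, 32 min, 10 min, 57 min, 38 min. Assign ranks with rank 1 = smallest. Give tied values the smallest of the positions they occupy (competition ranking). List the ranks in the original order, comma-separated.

Sorted (ascending): 4, 10, 32, 38, 57
No ties — each value takes its position as its rank.

1, 3, 2, 5, 4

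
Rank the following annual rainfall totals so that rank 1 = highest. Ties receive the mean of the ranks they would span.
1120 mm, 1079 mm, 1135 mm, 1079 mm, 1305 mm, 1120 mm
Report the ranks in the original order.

3.5, 5.5, 2, 5.5, 1, 3.5

Sorted (descending): 1305, 1135, 1120, 1120, 1079, 1079
The 2 values of 1120 occupy positions 3–4 → average rank (3+4)/2 = 3.5.
The 2 values of 1079 occupy positions 5–6 → average rank (5+6)/2 = 5.5.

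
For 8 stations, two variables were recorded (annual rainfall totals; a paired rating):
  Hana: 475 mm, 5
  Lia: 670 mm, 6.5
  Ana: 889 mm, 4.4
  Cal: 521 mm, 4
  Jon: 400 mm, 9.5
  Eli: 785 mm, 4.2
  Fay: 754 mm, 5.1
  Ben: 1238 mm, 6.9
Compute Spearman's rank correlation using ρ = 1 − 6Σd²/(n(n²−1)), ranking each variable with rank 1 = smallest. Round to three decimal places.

Ranks of variable 1: 2, 4, 7, 3, 1, 6, 5, 8
Ranks of variable 2: 4, 6, 3, 1, 8, 2, 5, 7
d = r₁ − r₂: -2, -2, 4, 2, -7, 4, 0, 1
d²: 4, 4, 16, 4, 49, 16, 0, 1; Σd² = 94
ρ = 1 − 6·94/(8·63) = 1 − 564/504 = -0.119

-0.119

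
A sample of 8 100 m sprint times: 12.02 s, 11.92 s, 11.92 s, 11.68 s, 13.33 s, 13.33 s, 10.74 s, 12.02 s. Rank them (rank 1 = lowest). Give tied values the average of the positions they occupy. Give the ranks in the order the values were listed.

5.5, 3.5, 3.5, 2, 7.5, 7.5, 1, 5.5

Sorted (ascending): 10.74, 11.68, 11.92, 11.92, 12.02, 12.02, 13.33, 13.33
The 2 values of 11.92 occupy positions 3–4 → average rank (3+4)/2 = 3.5.
The 2 values of 12.02 occupy positions 5–6 → average rank (5+6)/2 = 5.5.
The 2 values of 13.33 occupy positions 7–8 → average rank (7+8)/2 = 7.5.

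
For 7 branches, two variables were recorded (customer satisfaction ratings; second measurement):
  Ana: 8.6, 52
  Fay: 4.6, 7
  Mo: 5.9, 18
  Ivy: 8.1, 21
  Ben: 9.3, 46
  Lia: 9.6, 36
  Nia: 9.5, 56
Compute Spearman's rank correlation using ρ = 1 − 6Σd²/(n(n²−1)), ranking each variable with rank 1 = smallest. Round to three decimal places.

0.750

Ranks of variable 1: 4, 1, 2, 3, 5, 7, 6
Ranks of variable 2: 6, 1, 2, 3, 5, 4, 7
d = r₁ − r₂: -2, 0, 0, 0, 0, 3, -1
d²: 4, 0, 0, 0, 0, 9, 1; Σd² = 14
ρ = 1 − 6·14/(7·48) = 1 − 84/336 = 0.750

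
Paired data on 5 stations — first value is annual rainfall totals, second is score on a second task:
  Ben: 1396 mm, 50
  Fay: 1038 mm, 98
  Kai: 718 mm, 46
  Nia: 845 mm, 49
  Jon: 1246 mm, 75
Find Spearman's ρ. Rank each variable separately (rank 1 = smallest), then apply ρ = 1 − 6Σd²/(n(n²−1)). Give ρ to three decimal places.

0.600

Ranks of variable 1: 5, 3, 1, 2, 4
Ranks of variable 2: 3, 5, 1, 2, 4
d = r₁ − r₂: 2, -2, 0, 0, 0
d²: 4, 4, 0, 0, 0; Σd² = 8
ρ = 1 − 6·8/(5·24) = 1 − 48/120 = 0.600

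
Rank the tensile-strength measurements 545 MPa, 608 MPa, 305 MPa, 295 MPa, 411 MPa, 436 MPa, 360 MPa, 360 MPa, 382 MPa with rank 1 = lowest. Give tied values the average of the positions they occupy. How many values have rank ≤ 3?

Sorted (ascending): 295, 305, 360, 360, 382, 411, 436, 545, 608
The 2 values of 360 occupy positions 3–4 → average rank (3+4)/2 = 3.5.
Ranks ≤ 3: {1, 2} → 2 values.

2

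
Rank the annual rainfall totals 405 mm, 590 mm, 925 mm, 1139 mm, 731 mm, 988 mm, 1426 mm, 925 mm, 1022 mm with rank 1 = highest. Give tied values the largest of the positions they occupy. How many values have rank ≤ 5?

Sorted (descending): 1426, 1139, 1022, 988, 925, 925, 731, 590, 405
The 2 values of 925 occupy positions 5–6 → each gets rank 6.
Ranks ≤ 5: {1, 2, 3, 4} → 4 values.

4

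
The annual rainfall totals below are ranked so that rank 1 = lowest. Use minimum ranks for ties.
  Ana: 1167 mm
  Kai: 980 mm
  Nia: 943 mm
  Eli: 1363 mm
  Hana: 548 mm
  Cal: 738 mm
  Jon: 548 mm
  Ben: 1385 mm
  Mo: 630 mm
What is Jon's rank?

1

Sorted (ascending): 548, 548, 630, 738, 943, 980, 1167, 1363, 1385
The 2 values of 548 occupy positions 1–2 → each gets rank 1.
Jon has value 548 mm → rank 1.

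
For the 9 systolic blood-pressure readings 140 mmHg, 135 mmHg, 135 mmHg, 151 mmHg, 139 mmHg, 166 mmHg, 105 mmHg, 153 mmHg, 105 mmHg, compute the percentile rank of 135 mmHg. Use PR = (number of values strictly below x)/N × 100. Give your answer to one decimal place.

N = 9.
Strictly below 135: 2. Equal to 135: 2.
PR = 2/9 × 100 = 22.2

22.2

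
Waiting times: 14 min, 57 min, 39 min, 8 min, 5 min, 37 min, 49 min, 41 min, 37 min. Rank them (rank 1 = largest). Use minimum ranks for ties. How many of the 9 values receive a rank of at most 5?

6

Sorted (descending): 57, 49, 41, 39, 37, 37, 14, 8, 5
The 2 values of 37 occupy positions 5–6 → each gets rank 5.
Ranks ≤ 5: {1, 2, 3, 4, 5, 5} → 6 values.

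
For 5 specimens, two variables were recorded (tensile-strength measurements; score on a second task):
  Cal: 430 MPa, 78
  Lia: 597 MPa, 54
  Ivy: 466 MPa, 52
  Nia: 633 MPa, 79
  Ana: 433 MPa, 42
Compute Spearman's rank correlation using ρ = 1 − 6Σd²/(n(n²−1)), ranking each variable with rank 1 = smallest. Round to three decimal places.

Ranks of variable 1: 1, 4, 3, 5, 2
Ranks of variable 2: 4, 3, 2, 5, 1
d = r₁ − r₂: -3, 1, 1, 0, 1
d²: 9, 1, 1, 0, 1; Σd² = 12
ρ = 1 − 6·12/(5·24) = 1 − 72/120 = 0.400

0.400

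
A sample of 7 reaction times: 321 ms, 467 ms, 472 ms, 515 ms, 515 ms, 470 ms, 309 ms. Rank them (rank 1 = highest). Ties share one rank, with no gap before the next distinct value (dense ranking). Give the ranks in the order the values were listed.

5, 4, 2, 1, 1, 3, 6

Sorted (descending): 515, 515, 472, 470, 467, 321, 309
The 2 values of 515 share dense rank 1.
Remaining distinct values take the next consecutive integers.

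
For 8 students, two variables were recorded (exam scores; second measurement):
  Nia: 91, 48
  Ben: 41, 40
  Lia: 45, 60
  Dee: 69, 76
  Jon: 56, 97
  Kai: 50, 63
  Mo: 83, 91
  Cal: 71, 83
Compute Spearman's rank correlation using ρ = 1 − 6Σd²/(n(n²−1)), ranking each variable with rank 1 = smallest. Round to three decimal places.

0.357

Ranks of variable 1: 8, 1, 2, 5, 4, 3, 7, 6
Ranks of variable 2: 2, 1, 3, 5, 8, 4, 7, 6
d = r₁ − r₂: 6, 0, -1, 0, -4, -1, 0, 0
d²: 36, 0, 1, 0, 16, 1, 0, 0; Σd² = 54
ρ = 1 − 6·54/(8·63) = 1 − 324/504 = 0.357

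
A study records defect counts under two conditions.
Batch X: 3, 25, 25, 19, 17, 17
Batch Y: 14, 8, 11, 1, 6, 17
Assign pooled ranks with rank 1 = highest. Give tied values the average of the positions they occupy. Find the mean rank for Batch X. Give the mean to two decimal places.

Sorted (descending): 25, 25, 19, 17, 17, 17, 14, 11, 8, 6, 3, 1
The 2 values of 25 occupy positions 1–2 → average rank (1+2)/2 = 1.5.
The 3 values of 17 occupy positions 4–6 → average rank 5.
Batch X values → pooled ranks: 3→11, 25→1.5, 25→1.5, 19→3, 17→5, 17→5
Mean rank = (11 + 1.5 + 1.5 + 3 + 5 + 5) / 6 = 4.50

4.50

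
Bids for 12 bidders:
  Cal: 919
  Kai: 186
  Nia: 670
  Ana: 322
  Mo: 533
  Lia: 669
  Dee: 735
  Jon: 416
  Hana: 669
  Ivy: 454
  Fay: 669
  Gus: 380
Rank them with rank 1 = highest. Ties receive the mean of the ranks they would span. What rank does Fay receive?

5

Sorted (descending): 919, 735, 670, 669, 669, 669, 533, 454, 416, 380, 322, 186
The 3 values of 669 occupy positions 4–6 → average rank 5.
Fay has value 669 → rank 5.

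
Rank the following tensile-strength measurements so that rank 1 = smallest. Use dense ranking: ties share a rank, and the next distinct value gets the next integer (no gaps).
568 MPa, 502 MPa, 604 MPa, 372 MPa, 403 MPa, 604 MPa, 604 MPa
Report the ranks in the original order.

4, 3, 5, 1, 2, 5, 5

Sorted (ascending): 372, 403, 502, 568, 604, 604, 604
The 3 values of 604 share dense rank 5.
Remaining distinct values take the next consecutive integers.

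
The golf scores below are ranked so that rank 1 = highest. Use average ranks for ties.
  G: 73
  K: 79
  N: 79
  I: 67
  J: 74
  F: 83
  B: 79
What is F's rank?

Sorted (descending): 83, 79, 79, 79, 74, 73, 67
The 3 values of 79 occupy positions 2–4 → average rank 3.
F has value 83 → rank 1.

1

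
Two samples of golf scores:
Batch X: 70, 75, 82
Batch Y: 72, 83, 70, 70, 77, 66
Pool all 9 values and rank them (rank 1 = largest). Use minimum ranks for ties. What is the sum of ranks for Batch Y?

Sorted (descending): 83, 82, 77, 75, 72, 70, 70, 70, 66
The 3 values of 70 occupy positions 6–8 → each gets rank 6.
Batch Y values → pooled ranks: 72→5, 83→1, 70→6, 70→6, 77→3, 66→9
Rank sum = 5 + 1 + 6 + 6 + 3 + 9 = 30

30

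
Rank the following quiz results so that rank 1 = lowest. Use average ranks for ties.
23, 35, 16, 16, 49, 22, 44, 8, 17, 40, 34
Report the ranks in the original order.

Sorted (ascending): 8, 16, 16, 17, 22, 23, 34, 35, 40, 44, 49
The 2 values of 16 occupy positions 2–3 → average rank (2+3)/2 = 2.5.

6, 8, 2.5, 2.5, 11, 5, 10, 1, 4, 9, 7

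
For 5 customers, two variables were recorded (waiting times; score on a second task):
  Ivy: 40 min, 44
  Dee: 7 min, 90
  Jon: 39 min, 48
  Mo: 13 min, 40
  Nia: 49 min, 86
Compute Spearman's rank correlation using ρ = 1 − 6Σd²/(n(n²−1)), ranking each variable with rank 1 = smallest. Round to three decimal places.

Ranks of variable 1: 4, 1, 3, 2, 5
Ranks of variable 2: 2, 5, 3, 1, 4
d = r₁ − r₂: 2, -4, 0, 1, 1
d²: 4, 16, 0, 1, 1; Σd² = 22
ρ = 1 − 6·22/(5·24) = 1 − 132/120 = -0.100

-0.100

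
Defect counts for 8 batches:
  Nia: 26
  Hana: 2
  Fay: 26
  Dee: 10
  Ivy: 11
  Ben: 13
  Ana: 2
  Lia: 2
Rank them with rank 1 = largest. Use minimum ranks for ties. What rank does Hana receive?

Sorted (descending): 26, 26, 13, 11, 10, 2, 2, 2
The 2 values of 26 occupy positions 1–2 → each gets rank 1.
The 3 values of 2 occupy positions 6–8 → each gets rank 6.
Hana has value 2 → rank 6.

6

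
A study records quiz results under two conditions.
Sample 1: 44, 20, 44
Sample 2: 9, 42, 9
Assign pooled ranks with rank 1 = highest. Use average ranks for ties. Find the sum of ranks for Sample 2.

Sorted (descending): 44, 44, 42, 20, 9, 9
The 2 values of 44 occupy positions 1–2 → average rank (1+2)/2 = 1.5.
The 2 values of 9 occupy positions 5–6 → average rank (5+6)/2 = 5.5.
Sample 2 values → pooled ranks: 9→5.5, 42→3, 9→5.5
Rank sum = 5.5 + 3 + 5.5 = 14

14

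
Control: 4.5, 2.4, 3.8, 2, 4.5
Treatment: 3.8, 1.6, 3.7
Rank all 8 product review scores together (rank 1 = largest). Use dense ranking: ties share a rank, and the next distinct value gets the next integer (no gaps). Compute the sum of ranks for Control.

13

Sorted (descending): 4.5, 4.5, 3.8, 3.8, 3.7, 2.4, 2, 1.6
The 2 values of 4.5 share dense rank 1.
The 2 values of 3.8 share dense rank 2.
Remaining distinct values take the next consecutive integers.
Control values → pooled ranks: 4.5→1, 2.4→4, 3.8→2, 2→5, 4.5→1
Rank sum = 1 + 4 + 2 + 5 + 1 = 13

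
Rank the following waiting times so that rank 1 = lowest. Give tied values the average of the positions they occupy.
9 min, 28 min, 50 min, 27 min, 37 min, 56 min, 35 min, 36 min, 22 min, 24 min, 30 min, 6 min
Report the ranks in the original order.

Sorted (ascending): 6, 9, 22, 24, 27, 28, 30, 35, 36, 37, 50, 56
No ties — each value takes its position as its rank.

2, 6, 11, 5, 10, 12, 8, 9, 3, 4, 7, 1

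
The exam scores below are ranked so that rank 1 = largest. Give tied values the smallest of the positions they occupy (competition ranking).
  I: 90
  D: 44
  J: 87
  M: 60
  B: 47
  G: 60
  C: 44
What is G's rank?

3

Sorted (descending): 90, 87, 60, 60, 47, 44, 44
The 2 values of 60 occupy positions 3–4 → each gets rank 3.
The 2 values of 44 occupy positions 6–7 → each gets rank 6.
G has value 60 → rank 3.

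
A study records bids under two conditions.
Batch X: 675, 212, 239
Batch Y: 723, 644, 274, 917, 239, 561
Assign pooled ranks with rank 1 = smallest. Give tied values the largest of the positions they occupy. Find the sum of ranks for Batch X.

Sorted (ascending): 212, 239, 239, 274, 561, 644, 675, 723, 917
The 2 values of 239 occupy positions 2–3 → each gets rank 3.
Batch X values → pooled ranks: 675→7, 212→1, 239→3
Rank sum = 7 + 1 + 3 = 11

11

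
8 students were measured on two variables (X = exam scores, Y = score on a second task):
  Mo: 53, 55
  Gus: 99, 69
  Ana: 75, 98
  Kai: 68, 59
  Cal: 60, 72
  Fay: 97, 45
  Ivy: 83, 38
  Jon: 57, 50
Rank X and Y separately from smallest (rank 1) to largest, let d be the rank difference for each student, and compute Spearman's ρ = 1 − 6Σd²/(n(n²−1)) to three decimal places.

-0.071

Ranks of variable 1: 1, 8, 5, 4, 3, 7, 6, 2
Ranks of variable 2: 4, 6, 8, 5, 7, 2, 1, 3
d = r₁ − r₂: -3, 2, -3, -1, -4, 5, 5, -1
d²: 9, 4, 9, 1, 16, 25, 25, 1; Σd² = 90
ρ = 1 − 6·90/(8·63) = 1 − 540/504 = -0.071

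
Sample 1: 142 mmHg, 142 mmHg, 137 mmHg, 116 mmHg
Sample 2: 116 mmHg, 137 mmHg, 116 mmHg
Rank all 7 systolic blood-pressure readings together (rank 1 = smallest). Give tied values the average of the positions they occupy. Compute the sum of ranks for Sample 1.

Sorted (ascending): 116, 116, 116, 137, 137, 142, 142
The 3 values of 116 occupy positions 1–3 → average rank 2.
The 2 values of 137 occupy positions 4–5 → average rank (4+5)/2 = 4.5.
The 2 values of 142 occupy positions 6–7 → average rank (6+7)/2 = 6.5.
Sample 1 values → pooled ranks: 142→6.5, 142→6.5, 137→4.5, 116→2
Rank sum = 6.5 + 6.5 + 4.5 + 2 = 19.5

19.5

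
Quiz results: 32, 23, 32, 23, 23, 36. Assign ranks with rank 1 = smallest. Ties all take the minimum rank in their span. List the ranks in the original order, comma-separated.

Sorted (ascending): 23, 23, 23, 32, 32, 36
The 3 values of 23 occupy positions 1–3 → each gets rank 1.
The 2 values of 32 occupy positions 4–5 → each gets rank 4.

4, 1, 4, 1, 1, 6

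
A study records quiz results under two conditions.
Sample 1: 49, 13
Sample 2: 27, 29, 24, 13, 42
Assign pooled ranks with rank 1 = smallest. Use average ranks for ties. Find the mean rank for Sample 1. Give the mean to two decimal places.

Sorted (ascending): 13, 13, 24, 27, 29, 42, 49
The 2 values of 13 occupy positions 1–2 → average rank (1+2)/2 = 1.5.
Sample 1 values → pooled ranks: 49→7, 13→1.5
Mean rank = (7 + 1.5) / 2 = 4.25

4.25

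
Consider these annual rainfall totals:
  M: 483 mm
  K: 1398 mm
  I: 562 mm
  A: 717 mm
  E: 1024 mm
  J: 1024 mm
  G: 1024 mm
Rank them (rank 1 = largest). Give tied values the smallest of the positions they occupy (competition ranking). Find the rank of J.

Sorted (descending): 1398, 1024, 1024, 1024, 717, 562, 483
The 3 values of 1024 occupy positions 2–4 → each gets rank 2.
J has value 1024 mm → rank 2.

2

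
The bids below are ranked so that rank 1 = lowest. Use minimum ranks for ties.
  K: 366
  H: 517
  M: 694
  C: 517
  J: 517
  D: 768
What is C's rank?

2

Sorted (ascending): 366, 517, 517, 517, 694, 768
The 3 values of 517 occupy positions 2–4 → each gets rank 2.
C has value 517 → rank 2.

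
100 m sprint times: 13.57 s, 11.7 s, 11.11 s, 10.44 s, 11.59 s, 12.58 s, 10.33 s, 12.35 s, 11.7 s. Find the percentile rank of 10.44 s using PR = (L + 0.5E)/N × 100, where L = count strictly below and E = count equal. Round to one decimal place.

16.7

N = 9.
Strictly below 10.44: 1. Equal to 10.44: 1.
PR = (1 + 0.5·1)/9 × 100 = 16.7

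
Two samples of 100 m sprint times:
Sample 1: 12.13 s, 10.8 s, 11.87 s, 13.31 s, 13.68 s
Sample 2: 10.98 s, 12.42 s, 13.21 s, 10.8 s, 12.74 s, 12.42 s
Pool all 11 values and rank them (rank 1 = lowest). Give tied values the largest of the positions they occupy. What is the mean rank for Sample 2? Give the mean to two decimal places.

Sorted (ascending): 10.8, 10.8, 10.98, 11.87, 12.13, 12.42, 12.42, 12.74, 13.21, 13.31, 13.68
The 2 values of 10.8 occupy positions 1–2 → each gets rank 2.
The 2 values of 12.42 occupy positions 6–7 → each gets rank 7.
Sample 2 values → pooled ranks: 10.98→3, 12.42→7, 13.21→9, 10.8→2, 12.74→8, 12.42→7
Mean rank = (3 + 7 + 9 + 2 + 8 + 7) / 6 = 6.00

6.00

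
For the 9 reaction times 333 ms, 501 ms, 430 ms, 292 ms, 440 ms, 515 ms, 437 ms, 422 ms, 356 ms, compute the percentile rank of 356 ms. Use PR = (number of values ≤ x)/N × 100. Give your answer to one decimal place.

N = 9.
Strictly below 356: 2. Equal to 356: 1.
PR = 3/9 × 100 = 33.3

33.3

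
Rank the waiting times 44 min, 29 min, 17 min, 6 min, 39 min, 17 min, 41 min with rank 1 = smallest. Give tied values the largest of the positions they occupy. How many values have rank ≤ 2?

1

Sorted (ascending): 6, 17, 17, 29, 39, 41, 44
The 2 values of 17 occupy positions 2–3 → each gets rank 3.
Ranks ≤ 2: {1} → 1 value.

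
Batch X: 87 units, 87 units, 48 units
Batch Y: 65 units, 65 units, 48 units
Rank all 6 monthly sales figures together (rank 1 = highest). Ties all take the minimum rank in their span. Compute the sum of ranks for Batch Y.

11

Sorted (descending): 87, 87, 65, 65, 48, 48
The 2 values of 87 occupy positions 1–2 → each gets rank 1.
The 2 values of 65 occupy positions 3–4 → each gets rank 3.
The 2 values of 48 occupy positions 5–6 → each gets rank 5.
Batch Y values → pooled ranks: 65→3, 65→3, 48→5
Rank sum = 3 + 3 + 5 = 11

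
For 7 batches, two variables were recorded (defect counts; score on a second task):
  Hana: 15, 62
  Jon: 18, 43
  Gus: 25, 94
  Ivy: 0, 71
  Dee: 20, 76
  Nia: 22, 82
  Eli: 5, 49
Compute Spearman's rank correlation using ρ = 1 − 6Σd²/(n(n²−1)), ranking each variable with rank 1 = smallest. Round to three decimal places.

0.679

Ranks of variable 1: 3, 4, 7, 1, 5, 6, 2
Ranks of variable 2: 3, 1, 7, 4, 5, 6, 2
d = r₁ − r₂: 0, 3, 0, -3, 0, 0, 0
d²: 0, 9, 0, 9, 0, 0, 0; Σd² = 18
ρ = 1 − 6·18/(7·48) = 1 − 108/336 = 0.679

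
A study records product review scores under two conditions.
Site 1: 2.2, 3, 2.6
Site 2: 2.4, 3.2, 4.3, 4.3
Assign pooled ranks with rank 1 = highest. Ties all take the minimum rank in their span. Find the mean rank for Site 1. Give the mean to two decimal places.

Sorted (descending): 4.3, 4.3, 3.2, 3, 2.6, 2.4, 2.2
The 2 values of 4.3 occupy positions 1–2 → each gets rank 1.
Site 1 values → pooled ranks: 2.2→7, 3→4, 2.6→5
Mean rank = (7 + 4 + 5) / 3 = 5.33

5.33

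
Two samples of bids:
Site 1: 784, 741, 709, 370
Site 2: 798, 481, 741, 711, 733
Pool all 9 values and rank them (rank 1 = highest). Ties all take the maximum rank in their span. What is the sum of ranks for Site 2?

24

Sorted (descending): 798, 784, 741, 741, 733, 711, 709, 481, 370
The 2 values of 741 occupy positions 3–4 → each gets rank 4.
Site 2 values → pooled ranks: 798→1, 481→8, 741→4, 711→6, 733→5
Rank sum = 1 + 8 + 4 + 6 + 5 = 24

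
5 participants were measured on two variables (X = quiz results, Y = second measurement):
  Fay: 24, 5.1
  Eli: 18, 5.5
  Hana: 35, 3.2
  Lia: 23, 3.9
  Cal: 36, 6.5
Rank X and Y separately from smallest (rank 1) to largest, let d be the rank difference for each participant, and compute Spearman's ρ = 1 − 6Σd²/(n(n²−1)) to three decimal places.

Ranks of variable 1: 3, 1, 4, 2, 5
Ranks of variable 2: 3, 4, 1, 2, 5
d = r₁ − r₂: 0, -3, 3, 0, 0
d²: 0, 9, 9, 0, 0; Σd² = 18
ρ = 1 − 6·18/(5·24) = 1 − 108/120 = 0.100

0.100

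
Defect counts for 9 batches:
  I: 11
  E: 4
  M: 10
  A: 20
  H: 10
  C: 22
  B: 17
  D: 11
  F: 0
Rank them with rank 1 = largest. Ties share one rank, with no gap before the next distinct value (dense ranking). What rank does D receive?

4

Sorted (descending): 22, 20, 17, 11, 11, 10, 10, 4, 0
The 2 values of 11 share dense rank 4.
The 2 values of 10 share dense rank 5.
Remaining distinct values take the next consecutive integers.
D has value 11 → rank 4.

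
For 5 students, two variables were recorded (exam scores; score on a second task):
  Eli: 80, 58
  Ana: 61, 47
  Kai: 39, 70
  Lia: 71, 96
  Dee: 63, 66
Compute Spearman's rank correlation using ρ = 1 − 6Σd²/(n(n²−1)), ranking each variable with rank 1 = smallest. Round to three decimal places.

Ranks of variable 1: 5, 2, 1, 4, 3
Ranks of variable 2: 2, 1, 4, 5, 3
d = r₁ − r₂: 3, 1, -3, -1, 0
d²: 9, 1, 9, 1, 0; Σd² = 20
ρ = 1 − 6·20/(5·24) = 1 − 120/120 = 0.000

0.000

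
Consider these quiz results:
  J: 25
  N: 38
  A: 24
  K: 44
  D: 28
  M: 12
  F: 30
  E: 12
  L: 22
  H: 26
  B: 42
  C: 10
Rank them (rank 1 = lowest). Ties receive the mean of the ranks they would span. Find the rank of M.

Sorted (ascending): 10, 12, 12, 22, 24, 25, 26, 28, 30, 38, 42, 44
The 2 values of 12 occupy positions 2–3 → average rank (2+3)/2 = 2.5.
M has value 12 → rank 2.5.

2.5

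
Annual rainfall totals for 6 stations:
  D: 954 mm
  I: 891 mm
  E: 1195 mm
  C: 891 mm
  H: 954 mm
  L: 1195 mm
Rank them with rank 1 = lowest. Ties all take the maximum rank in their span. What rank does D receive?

Sorted (ascending): 891, 891, 954, 954, 1195, 1195
The 2 values of 891 occupy positions 1–2 → each gets rank 2.
The 2 values of 954 occupy positions 3–4 → each gets rank 4.
The 2 values of 1195 occupy positions 5–6 → each gets rank 6.
D has value 954 mm → rank 4.

4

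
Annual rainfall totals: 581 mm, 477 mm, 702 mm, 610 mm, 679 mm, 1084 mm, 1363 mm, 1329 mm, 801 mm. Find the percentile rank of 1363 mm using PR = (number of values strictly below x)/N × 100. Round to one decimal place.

N = 9.
Strictly below 1363: 8. Equal to 1363: 1.
PR = 8/9 × 100 = 88.9

88.9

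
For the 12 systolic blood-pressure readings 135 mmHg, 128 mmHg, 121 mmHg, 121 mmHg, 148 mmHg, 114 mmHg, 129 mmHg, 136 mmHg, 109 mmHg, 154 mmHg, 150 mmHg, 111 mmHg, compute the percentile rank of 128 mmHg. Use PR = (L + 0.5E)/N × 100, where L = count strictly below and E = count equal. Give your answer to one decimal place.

N = 12.
Strictly below 128: 5. Equal to 128: 1.
PR = (5 + 0.5·1)/12 × 100 = 45.8

45.8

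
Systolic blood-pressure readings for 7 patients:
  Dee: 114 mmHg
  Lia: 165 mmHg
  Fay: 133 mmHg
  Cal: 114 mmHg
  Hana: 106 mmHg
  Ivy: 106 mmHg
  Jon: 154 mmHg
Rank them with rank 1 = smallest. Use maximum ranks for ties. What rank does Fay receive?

5

Sorted (ascending): 106, 106, 114, 114, 133, 154, 165
The 2 values of 106 occupy positions 1–2 → each gets rank 2.
The 2 values of 114 occupy positions 3–4 → each gets rank 4.
Fay has value 133 mmHg → rank 5.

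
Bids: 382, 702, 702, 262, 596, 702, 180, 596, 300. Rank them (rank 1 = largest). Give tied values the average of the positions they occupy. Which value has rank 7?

300

Sorted (descending): 702, 702, 702, 596, 596, 382, 300, 262, 180
The 3 values of 702 occupy positions 1–3 → average rank 2.
The 2 values of 596 occupy positions 4–5 → average rank (4+5)/2 = 4.5.
Rank 7 → value 300.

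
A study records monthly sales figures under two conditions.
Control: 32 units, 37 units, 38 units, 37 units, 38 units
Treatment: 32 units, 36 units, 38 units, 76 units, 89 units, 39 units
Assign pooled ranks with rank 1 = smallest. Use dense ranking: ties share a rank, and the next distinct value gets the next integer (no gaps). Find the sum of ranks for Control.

Sorted (ascending): 32, 32, 36, 37, 37, 38, 38, 38, 39, 76, 89
The 2 values of 32 share dense rank 1.
The 2 values of 37 share dense rank 3.
The 3 values of 38 share dense rank 4.
Remaining distinct values take the next consecutive integers.
Control values → pooled ranks: 32→1, 37→3, 38→4, 37→3, 38→4
Rank sum = 1 + 3 + 4 + 3 + 4 = 15

15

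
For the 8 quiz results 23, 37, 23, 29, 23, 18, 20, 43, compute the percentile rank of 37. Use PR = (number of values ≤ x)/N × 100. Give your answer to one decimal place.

N = 8.
Strictly below 37: 6. Equal to 37: 1.
PR = 7/8 × 100 = 87.5

87.5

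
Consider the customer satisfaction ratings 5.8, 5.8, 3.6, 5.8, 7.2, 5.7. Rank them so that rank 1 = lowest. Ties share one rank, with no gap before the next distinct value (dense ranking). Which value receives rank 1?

Sorted (ascending): 3.6, 5.7, 5.8, 5.8, 5.8, 7.2
The 3 values of 5.8 share dense rank 3.
Remaining distinct values take the next consecutive integers.
Rank 1 → value 3.6.

3.6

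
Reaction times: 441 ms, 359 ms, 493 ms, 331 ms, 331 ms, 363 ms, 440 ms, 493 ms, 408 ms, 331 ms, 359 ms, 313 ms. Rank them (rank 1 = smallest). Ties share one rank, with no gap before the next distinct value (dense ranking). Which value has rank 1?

Sorted (ascending): 313, 331, 331, 331, 359, 359, 363, 408, 440, 441, 493, 493
The 3 values of 331 share dense rank 2.
The 2 values of 359 share dense rank 3.
The 2 values of 493 share dense rank 8.
Remaining distinct values take the next consecutive integers.
Rank 1 → value 313.

313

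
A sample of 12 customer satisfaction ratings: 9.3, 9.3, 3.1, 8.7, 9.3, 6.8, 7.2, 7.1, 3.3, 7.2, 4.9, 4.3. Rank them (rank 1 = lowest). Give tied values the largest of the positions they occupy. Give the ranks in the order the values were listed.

Sorted (ascending): 3.1, 3.3, 4.3, 4.9, 6.8, 7.1, 7.2, 7.2, 8.7, 9.3, 9.3, 9.3
The 2 values of 7.2 occupy positions 7–8 → each gets rank 8.
The 3 values of 9.3 occupy positions 10–12 → each gets rank 12.

12, 12, 1, 9, 12, 5, 8, 6, 2, 8, 4, 3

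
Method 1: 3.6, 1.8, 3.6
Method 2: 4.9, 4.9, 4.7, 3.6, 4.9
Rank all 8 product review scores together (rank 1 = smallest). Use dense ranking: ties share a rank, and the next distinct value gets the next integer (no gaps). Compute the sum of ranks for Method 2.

17

Sorted (ascending): 1.8, 3.6, 3.6, 3.6, 4.7, 4.9, 4.9, 4.9
The 3 values of 3.6 share dense rank 2.
The 3 values of 4.9 share dense rank 4.
Remaining distinct values take the next consecutive integers.
Method 2 values → pooled ranks: 4.9→4, 4.9→4, 4.7→3, 3.6→2, 4.9→4
Rank sum = 4 + 4 + 3 + 2 + 4 = 17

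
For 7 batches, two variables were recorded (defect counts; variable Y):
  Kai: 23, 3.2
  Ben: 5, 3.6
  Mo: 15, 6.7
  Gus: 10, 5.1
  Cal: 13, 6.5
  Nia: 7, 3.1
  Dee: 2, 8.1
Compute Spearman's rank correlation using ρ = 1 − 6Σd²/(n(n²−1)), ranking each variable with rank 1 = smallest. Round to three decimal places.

-0.179

Ranks of variable 1: 7, 2, 6, 4, 5, 3, 1
Ranks of variable 2: 2, 3, 6, 4, 5, 1, 7
d = r₁ − r₂: 5, -1, 0, 0, 0, 2, -6
d²: 25, 1, 0, 0, 0, 4, 36; Σd² = 66
ρ = 1 − 6·66/(7·48) = 1 − 396/336 = -0.179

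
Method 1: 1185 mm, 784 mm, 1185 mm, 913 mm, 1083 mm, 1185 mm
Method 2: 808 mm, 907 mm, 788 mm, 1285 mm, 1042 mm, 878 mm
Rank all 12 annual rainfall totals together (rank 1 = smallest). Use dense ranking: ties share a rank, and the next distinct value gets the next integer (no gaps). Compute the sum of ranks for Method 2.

Sorted (ascending): 784, 788, 808, 878, 907, 913, 1042, 1083, 1185, 1185, 1185, 1285
The 3 values of 1185 share dense rank 9.
Remaining distinct values take the next consecutive integers.
Method 2 values → pooled ranks: 808→3, 907→5, 788→2, 1285→10, 1042→7, 878→4
Rank sum = 3 + 5 + 2 + 10 + 7 + 4 = 31

31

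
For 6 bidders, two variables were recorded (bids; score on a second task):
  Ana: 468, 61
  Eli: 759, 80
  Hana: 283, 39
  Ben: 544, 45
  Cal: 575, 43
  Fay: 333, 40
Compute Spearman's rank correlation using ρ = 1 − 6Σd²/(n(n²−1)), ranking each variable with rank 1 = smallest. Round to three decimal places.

Ranks of variable 1: 3, 6, 1, 4, 5, 2
Ranks of variable 2: 5, 6, 1, 4, 3, 2
d = r₁ − r₂: -2, 0, 0, 0, 2, 0
d²: 4, 0, 0, 0, 4, 0; Σd² = 8
ρ = 1 − 6·8/(6·35) = 1 − 48/210 = 0.771

0.771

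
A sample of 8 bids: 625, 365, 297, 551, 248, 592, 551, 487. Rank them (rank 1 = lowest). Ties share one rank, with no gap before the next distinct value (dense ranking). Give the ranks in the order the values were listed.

7, 3, 2, 5, 1, 6, 5, 4

Sorted (ascending): 248, 297, 365, 487, 551, 551, 592, 625
The 2 values of 551 share dense rank 5.
Remaining distinct values take the next consecutive integers.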